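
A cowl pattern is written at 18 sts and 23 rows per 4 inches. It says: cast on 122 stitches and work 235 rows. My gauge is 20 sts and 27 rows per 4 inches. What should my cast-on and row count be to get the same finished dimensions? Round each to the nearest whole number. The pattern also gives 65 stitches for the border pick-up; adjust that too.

Cast on 136 stitches; work 276 rows; border pick-up 72 stitches.

Stitches: 122 × 20/18 = 135.56 → 136.
Rows: 235 × 27/23 = 275.87 → 276.
border pick-up: 65 × 20/18 = 72.22 → 72.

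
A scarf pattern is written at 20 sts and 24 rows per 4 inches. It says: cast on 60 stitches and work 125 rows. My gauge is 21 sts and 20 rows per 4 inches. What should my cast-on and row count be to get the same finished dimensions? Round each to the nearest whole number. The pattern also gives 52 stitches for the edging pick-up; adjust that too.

Stitches: 60 × 21/20 = 63.00 → 63.
Rows: 125 × 20/24 = 104.17 → 104.
edging pick-up: 52 × 21/20 = 54.60 → 55.

Cast on 63 stitches; work 104 rows; edging pick-up 55 stitches.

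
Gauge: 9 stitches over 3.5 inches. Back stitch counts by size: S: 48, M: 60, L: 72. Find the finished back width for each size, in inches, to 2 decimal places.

S 18.67 inches; M 23.33 inches; L 28.00 inches.

9/3.5 = 2.571 sts per in.
S: 48 / 2.571 = 18.667 → 18.67 in.
M: 60 / 2.571 = 23.333 → 23.33 in.
L: 72 / 2.571 = 28.000 → 28.00 in.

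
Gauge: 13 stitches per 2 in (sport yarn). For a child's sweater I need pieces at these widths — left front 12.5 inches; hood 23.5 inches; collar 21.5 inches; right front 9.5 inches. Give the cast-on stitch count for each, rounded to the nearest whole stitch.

Rate = 13/2 = 6.5 sts per in.
left front: 12.5 × 6.5 = 81.25 → 81.
hood: 23.5 × 6.5 = 152.75 → 153.
collar: 21.5 × 6.5 = 139.75 → 140.
right front: 9.5 × 6.5 = 61.75 → 62.

left front 81; hood 153; collar 140; right front 62.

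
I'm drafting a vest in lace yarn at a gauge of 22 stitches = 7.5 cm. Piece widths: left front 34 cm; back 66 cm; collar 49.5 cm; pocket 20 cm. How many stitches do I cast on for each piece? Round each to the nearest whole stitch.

left front 100; back 194; collar 145; pocket 59.

Rate = 22/7.5 = 2.933 sts per cm.
left front: 34 × 2.933 = 99.73 → 100.
back: 66 × 2.933 = 193.60 → 194.
collar: 49.5 × 2.933 = 145.20 → 145.
pocket: 20 × 2.933 = 58.67 → 59.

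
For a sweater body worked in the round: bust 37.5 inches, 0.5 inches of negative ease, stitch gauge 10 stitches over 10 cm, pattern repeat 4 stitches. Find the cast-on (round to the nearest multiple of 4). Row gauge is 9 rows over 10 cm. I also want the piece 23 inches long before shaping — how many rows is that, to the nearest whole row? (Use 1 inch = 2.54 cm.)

Cast on 92 stitches; work 53 rows.

Finished = 37.5 − 0.5 = 37 inches.
37 inches × 2.54 = 93.98 cm.
10/10 = 1 sts per cm; 93.98 × 1 = 93.98 sts.
Nearest multiple of 4 → 92.
23 inches = 58.42 cm; × 0.9 = 52.58 → 53 rows.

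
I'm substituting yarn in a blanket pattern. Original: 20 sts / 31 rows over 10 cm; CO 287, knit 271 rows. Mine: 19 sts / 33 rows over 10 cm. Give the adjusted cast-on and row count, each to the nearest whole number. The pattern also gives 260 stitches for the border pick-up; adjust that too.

Stitches: 287 × 19/20 = 272.65 → 273.
Rows: 271 × 33/31 = 288.48 → 288.
border pick-up: 260 × 19/20 = 247.00 → 247.

Cast on 273 stitches; work 288 rows; border pick-up 247 stitches.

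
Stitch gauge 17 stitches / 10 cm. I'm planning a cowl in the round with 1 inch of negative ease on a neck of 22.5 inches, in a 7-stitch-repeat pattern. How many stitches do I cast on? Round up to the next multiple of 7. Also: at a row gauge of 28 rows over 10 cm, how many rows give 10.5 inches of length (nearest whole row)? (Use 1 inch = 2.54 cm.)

Cast on 98 stitches; work 75 rows.

Finished = 22.5 − 1 = 21.5 inches.
21.5 inches × 2.54 = 54.61 cm.
17/10 = 1.7 sts per cm; 54.61 × 1.7 = 92.84 sts.
Next multiple of 7 → 98.
10.5 inches = 26.67 cm; × 2.8 = 74.68 → 75 rows.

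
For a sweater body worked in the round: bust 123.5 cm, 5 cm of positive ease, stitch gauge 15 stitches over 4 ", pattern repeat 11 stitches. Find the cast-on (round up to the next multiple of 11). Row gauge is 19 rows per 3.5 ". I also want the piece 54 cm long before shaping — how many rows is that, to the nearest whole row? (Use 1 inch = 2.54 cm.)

Cast on 198 stitches; work 115 rows.

Finished = 123.5 + 5 = 128.5 cm.
128.5 cm × 1/2.54 = 50.59 inches.
15/4 = 3.75 sts per in; 50.59 × 3.75 = 189.71 sts.
Next multiple of 11 → 198.
54 cm = 21.26 inches; × 5.429 = 115.41 → 115 rows.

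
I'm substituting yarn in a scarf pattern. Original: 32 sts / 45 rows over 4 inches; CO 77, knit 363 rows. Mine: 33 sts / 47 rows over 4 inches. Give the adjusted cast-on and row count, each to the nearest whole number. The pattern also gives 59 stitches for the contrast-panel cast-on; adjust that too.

Cast on 79 stitches; work 379 rows; contrast-panel cast-on 61 stitches.

Stitches: 77 × 33/32 = 79.41 → 79.
Rows: 363 × 47/45 = 379.13 → 379.
contrast-panel cast-on: 59 × 33/32 = 60.84 → 61.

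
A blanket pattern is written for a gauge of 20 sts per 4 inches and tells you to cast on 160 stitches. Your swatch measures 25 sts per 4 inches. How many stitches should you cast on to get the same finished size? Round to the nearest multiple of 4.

CO 200 sts.

Scale factor = 25 / 20 = 1.250.
160 × 25 / 20 = 200.00 sts.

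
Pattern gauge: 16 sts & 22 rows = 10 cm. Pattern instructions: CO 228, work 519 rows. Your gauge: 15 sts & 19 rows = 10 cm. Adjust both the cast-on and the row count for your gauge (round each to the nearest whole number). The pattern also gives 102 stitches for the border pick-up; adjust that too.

Stitches: 228 × 15/16 = 213.75 → 214.
Rows: 519 × 19/22 = 448.23 → 448.
border pick-up: 102 × 15/16 = 95.62 → 96.

Cast on 214 stitches; work 448 rows; border pick-up 96 stitches.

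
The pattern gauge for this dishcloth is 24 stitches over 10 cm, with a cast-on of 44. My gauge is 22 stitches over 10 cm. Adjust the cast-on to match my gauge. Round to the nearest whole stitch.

CO 40 sts.

Scale factor = 22 / 24 = 0.917.
44 × 22 / 24 = 40.33 sts.
→ 40 sts.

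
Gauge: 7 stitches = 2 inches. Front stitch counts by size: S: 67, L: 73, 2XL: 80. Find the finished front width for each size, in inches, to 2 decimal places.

7/2 = 3.5 sts per in.
S: 67 / 3.5 = 19.143 → 19.14 in.
L: 73 / 3.5 = 20.857 → 20.86 in.
2XL: 80 / 3.5 = 22.857 → 22.86 in.

S 19.14 inches; L 20.86 inches; 2XL 22.86 inches.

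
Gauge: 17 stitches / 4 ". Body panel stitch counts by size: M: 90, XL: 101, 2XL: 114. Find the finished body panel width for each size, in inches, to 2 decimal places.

17/4 = 4.25 sts per in.
M: 90 / 4.25 = 21.176 → 21.18 in.
XL: 101 / 4.25 = 23.765 → 23.76 in.
2XL: 114 / 4.25 = 26.824 → 26.82 in.

M 21.18 inches; XL 23.76 inches; 2XL 26.82 inches.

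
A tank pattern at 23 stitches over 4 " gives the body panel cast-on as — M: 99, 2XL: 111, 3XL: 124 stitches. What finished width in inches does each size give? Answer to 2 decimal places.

M 17.22 inches; 2XL 19.30 inches; 3XL 21.57 inches.

23/4 = 5.75 sts per in.
M: 99 / 5.75 = 17.217 → 17.22 in.
2XL: 111 / 5.75 = 19.304 → 19.30 in.
3XL: 124 / 5.75 = 21.565 → 21.57 in.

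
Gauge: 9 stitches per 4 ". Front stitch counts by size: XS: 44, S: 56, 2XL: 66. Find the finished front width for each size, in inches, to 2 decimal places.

XS 19.56 inches; S 24.89 inches; 2XL 29.33 inches.

9/4 = 2.25 sts per in.
XS: 44 / 2.25 = 19.556 → 19.56 in.
S: 56 / 2.25 = 24.889 → 24.89 in.
2XL: 66 / 2.25 = 29.333 → 29.33 in.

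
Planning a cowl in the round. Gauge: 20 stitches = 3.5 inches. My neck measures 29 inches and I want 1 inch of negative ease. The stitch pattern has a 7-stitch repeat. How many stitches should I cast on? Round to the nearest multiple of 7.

161 stitches.

Finished = 29 − 1 = 28 inches.
20 / 3.5 = 5.714 sts/in.
28 × 5.714 = 160.00 sts.
Nearest multiple of 7: 161.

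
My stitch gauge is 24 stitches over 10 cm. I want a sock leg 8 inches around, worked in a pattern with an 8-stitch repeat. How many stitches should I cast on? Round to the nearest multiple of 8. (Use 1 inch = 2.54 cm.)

8 in = 8 × 2.54 = 20.32 cm.
24 / 10 = 2.4 sts/cm.
20.32 × 2.4 = 48.77 sts.
→ 48.

48 stitches.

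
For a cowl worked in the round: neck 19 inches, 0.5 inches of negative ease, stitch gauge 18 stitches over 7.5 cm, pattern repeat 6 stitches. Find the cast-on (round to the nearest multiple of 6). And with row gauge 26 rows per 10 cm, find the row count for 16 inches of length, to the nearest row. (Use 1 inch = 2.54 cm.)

Finished = 19 − 0.5 = 18.5 inches.
18.5 inches × 2.54 = 46.99 cm.
18/7.5 = 2.4 sts per cm; 46.99 × 2.4 = 112.78 sts.
Nearest multiple of 6 → 114.
16 inches = 40.64 cm; × 2.6 = 105.66 → 106 rows.

Cast on 114 stitches; work 106 rows.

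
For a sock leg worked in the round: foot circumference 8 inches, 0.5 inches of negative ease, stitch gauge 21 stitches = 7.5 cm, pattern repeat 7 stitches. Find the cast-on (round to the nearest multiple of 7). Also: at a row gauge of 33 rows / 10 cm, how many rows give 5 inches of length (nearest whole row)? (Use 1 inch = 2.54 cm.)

Cast on 56 stitches; work 42 rows.

Finished = 8 − 0.5 = 7.5 inches.
7.5 inches × 2.54 = 19.05 cm.
21/7.5 = 2.8 sts per cm; 19.05 × 2.8 = 53.34 sts.
Nearest multiple of 7 → 56.
5 inches = 12.70 cm; × 3.3 = 41.91 → 42 rows.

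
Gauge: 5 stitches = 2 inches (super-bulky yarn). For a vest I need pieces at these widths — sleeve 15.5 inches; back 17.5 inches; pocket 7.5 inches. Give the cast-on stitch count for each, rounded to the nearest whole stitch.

sleeve 39; back 44; pocket 19.

Rate = 5/2 = 2.5 sts per in.
sleeve: 15.5 × 2.5 = 38.75 → 39.
back: 17.5 × 2.5 = 43.75 → 44.
pocket: 7.5 × 2.5 = 18.75 → 19.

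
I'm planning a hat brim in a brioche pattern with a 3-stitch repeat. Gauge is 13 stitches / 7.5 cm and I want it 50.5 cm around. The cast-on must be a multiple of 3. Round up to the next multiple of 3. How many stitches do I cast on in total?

Cast on 90 stitches.

13 / 7.5 = 1.733 sts per cm.
50.5 × 1.733 = 87.53 sts.
Next multiple of 3: 90.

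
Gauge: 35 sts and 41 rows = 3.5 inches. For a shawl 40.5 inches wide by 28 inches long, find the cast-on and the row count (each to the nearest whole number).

Cast on 405 stitches and work 328 rows.

Stitch gauge = 35/3.5 = 10 sts/in; 40.5 × 10 = 405.00 → 405 sts.
Row gauge = 41/3.5 = 11.714 rows/in; 28 × 11.714 = 328.00 → 328 rows.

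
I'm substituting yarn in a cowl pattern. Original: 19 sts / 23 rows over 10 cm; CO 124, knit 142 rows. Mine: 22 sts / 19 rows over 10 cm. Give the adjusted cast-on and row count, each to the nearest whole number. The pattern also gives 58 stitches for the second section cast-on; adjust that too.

Stitches: 124 × 22/19 = 143.58 → 144.
Rows: 142 × 19/23 = 117.30 → 117.
second section cast-on: 58 × 22/19 = 67.16 → 67.

Cast on 144 stitches; work 117 rows; second section cast-on 67 stitches.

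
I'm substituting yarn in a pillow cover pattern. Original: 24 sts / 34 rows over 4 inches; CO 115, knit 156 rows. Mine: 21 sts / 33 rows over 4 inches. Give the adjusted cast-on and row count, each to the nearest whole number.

Stitches: 115 × 21/24 = 100.62 → 101.
Rows: 156 × 33/34 = 151.41 → 151.

Cast on 101 stitches; work 151 rows.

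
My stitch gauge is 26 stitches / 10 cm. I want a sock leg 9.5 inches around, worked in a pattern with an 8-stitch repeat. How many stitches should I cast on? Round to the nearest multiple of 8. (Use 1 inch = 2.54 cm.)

9.5 in = 9.5 × 2.54 = 24.13 cm.
26 / 10 = 2.6 sts/cm.
24.13 × 2.6 = 62.74 sts.
→ 64.

64 stitches.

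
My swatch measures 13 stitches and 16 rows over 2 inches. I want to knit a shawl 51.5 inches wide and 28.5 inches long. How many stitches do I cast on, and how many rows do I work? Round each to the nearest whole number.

Stitch gauge = 13/2 = 6.5 sts/in; 51.5 × 6.5 = 334.75 → 335 sts.
Row gauge = 16/2 = 8 rows/in; 28.5 × 8 = 228.00 → 228 rows.

Cast on 335 stitches and work 228 rows.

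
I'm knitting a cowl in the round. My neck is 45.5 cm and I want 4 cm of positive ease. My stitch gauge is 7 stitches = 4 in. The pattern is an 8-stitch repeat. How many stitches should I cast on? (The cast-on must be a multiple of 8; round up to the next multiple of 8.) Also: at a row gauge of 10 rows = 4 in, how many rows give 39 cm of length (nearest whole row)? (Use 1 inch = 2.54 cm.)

Finished = 45.5 + 4 = 49.5 cm.
49.5 cm × 1/2.54 = 19.49 inches.
7/4 = 1.75 sts per in; 19.49 × 1.75 = 34.10 sts.
Next multiple of 8 → 40.
39 cm = 15.35 inches; × 2.5 = 38.39 → 38 rows.

Cast on 40 stitches; work 38 rows.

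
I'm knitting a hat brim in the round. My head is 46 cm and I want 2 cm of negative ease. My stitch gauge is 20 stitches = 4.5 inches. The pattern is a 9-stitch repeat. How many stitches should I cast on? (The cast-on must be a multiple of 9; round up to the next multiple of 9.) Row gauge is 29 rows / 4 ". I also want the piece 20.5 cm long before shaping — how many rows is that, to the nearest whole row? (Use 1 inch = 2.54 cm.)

Cast on 81 stitches; work 59 rows.

Finished = 46 − 2 = 44 cm.
44 cm × 1/2.54 = 17.32 inches.
20/4.5 = 4.444 sts per in; 17.32 × 4.444 = 76.99 sts.
Next multiple of 9 → 81.
20.5 cm = 8.07 inches; × 7.25 = 58.51 → 59 rows.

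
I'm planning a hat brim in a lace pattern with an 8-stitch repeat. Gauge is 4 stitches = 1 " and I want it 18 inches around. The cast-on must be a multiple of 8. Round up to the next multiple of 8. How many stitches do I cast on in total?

4 / 1 = 4 sts per inch.
18 × 4 = 72.00 sts.
Next multiple of 8: 72.

72 stitches.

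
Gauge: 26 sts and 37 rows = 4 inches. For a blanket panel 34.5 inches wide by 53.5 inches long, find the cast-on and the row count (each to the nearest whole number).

Cast on 224 stitches and work 495 rows.

Stitch gauge = 26/4 = 6.5 sts/in; 34.5 × 6.5 = 224.25 → 224 sts.
Row gauge = 37/4 = 9.25 rows/in; 53.5 × 9.25 = 494.88 → 495 rows.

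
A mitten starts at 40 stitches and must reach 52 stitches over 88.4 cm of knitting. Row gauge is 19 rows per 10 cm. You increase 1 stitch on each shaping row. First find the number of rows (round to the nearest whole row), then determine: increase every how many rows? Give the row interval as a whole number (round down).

Increase every 14th row.

Rows = 88.4 × 1.9 = 168.0 → 168 rows.
Stitches to add: 12 → 12 shaping rows (at 1 st each).
168 / 12 = 14.00 → every 14 rows.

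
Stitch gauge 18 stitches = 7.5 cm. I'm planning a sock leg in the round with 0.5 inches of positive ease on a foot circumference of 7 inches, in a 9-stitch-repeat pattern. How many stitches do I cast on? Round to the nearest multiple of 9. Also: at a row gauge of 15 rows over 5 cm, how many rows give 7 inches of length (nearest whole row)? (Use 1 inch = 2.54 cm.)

Finished = 7 + 0.5 = 7.5 inches.
7.5 inches × 2.54 = 19.05 cm.
18/7.5 = 2.4 sts per cm; 19.05 × 2.4 = 45.72 sts.
Nearest multiple of 9 → 45.
7 inches = 17.78 cm; × 3 = 53.34 → 53 rows.

Cast on 45 stitches; work 53 rows.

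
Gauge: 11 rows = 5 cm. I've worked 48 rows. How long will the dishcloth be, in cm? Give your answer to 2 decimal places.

21.82 cm.

11 rows / 5 cm = 2.2 rows per cm.
48 / 2.2 = 21.818 cm.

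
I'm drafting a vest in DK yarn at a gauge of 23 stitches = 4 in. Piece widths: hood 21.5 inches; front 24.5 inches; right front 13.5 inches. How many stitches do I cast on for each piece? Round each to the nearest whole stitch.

Rate = 23/4 = 5.75 sts per in.
hood: 21.5 × 5.75 = 123.62 → 124.
front: 24.5 × 5.75 = 140.88 → 141.
right front: 13.5 × 5.75 = 77.62 → 78.

hood 124; front 141; right front 78.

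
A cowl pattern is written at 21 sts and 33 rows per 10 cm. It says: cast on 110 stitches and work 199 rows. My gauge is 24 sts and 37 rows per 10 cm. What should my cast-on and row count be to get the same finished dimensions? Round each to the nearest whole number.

Stitches: 110 × 24/21 = 125.71 → 126.
Rows: 199 × 37/33 = 223.12 → 223.

Cast on 126 stitches; work 223 rows.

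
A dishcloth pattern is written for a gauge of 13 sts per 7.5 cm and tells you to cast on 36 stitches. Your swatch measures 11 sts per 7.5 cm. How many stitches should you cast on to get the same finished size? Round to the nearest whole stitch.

Cast on 30 stitches.

Scale factor = 11 / 13 = 0.846.
36 × 11 / 13 = 30.46 sts.
→ 30 sts.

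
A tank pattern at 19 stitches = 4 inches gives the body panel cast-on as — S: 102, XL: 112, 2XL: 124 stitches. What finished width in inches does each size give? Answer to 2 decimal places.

S 21.47 inches; XL 23.58 inches; 2XL 26.11 inches.

19/4 = 4.75 sts per in.
S: 102 / 4.75 = 21.474 → 21.47 in.
XL: 112 / 4.75 = 23.579 → 23.58 in.
2XL: 124 / 4.75 = 26.105 → 26.11 in.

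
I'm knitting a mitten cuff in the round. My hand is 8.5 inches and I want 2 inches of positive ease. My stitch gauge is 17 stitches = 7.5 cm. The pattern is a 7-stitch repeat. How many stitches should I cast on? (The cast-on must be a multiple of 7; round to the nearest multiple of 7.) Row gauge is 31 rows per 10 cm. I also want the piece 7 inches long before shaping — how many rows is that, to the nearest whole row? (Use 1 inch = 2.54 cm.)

Finished = 8.5 + 2 = 10.5 inches.
10.5 inches × 2.54 = 26.67 cm.
17/7.5 = 2.267 sts per cm; 26.67 × 2.267 = 60.45 sts.
Nearest multiple of 7 → 63.
7 inches = 17.78 cm; × 3.1 = 55.12 → 55 rows.

Cast on 63 stitches; work 55 rows.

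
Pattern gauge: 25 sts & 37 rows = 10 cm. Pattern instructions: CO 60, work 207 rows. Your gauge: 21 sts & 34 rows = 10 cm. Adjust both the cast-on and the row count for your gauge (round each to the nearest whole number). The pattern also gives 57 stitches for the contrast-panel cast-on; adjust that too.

Stitches: 60 × 21/25 = 50.40 → 50.
Rows: 207 × 34/37 = 190.22 → 190.
contrast-panel cast-on: 57 × 21/25 = 47.88 → 48.

Cast on 50 stitches; work 190 rows; contrast-panel cast-on 48 stitches.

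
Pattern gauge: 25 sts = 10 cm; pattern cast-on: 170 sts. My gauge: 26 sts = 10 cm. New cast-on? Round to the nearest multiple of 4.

CO 176 sts.

Scale factor = 26 / 25 = 1.040.
170 × 26 / 25 = 176.80 sts.
→ 176 sts.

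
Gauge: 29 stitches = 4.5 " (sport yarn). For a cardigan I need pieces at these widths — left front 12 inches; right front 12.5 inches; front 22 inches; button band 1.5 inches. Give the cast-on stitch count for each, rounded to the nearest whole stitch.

Rate = 29/4.5 = 6.444 sts per in.
left front: 12 × 6.444 = 77.33 → 77.
right front: 12.5 × 6.444 = 80.56 → 81.
front: 22 × 6.444 = 141.78 → 142.
button band: 1.5 × 6.444 = 9.67 → 10.

left front 77; right front 81; front 142; button band 10.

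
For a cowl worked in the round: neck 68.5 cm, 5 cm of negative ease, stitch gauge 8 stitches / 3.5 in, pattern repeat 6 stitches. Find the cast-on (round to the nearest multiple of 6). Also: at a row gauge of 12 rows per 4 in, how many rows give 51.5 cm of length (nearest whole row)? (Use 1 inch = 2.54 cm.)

Finished = 68.5 − 5 = 63.5 cm.
63.5 cm × 1/2.54 = 25.00 inches.
8/3.5 = 2.286 sts per in; 25.00 × 2.286 = 57.14 sts.
Nearest multiple of 6 → 60.
51.5 cm = 20.28 inches; × 3 = 60.83 → 61 rows.

Cast on 60 stitches; work 61 rows.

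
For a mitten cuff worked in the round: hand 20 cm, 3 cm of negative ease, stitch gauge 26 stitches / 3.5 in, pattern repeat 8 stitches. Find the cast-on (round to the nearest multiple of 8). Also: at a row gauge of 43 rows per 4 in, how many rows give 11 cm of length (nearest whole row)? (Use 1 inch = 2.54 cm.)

Cast on 48 stitches; work 47 rows.

Finished = 20 − 3 = 17 cm.
17 cm × 1/2.54 = 6.69 inches.
26/3.5 = 7.429 sts per in; 6.69 × 7.429 = 49.72 sts.
Nearest multiple of 8 → 48.
11 cm = 4.33 inches; × 10.75 = 46.56 → 47 rows.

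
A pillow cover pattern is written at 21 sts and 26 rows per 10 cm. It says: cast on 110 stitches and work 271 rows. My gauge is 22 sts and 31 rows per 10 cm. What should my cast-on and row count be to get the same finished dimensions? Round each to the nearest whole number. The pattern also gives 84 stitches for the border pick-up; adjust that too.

Stitches: 110 × 22/21 = 115.24 → 115.
Rows: 271 × 31/26 = 323.12 → 323.
border pick-up: 84 × 22/21 = 88.00 → 88.

Cast on 115 stitches; work 323 rows; border pick-up 88 stitches.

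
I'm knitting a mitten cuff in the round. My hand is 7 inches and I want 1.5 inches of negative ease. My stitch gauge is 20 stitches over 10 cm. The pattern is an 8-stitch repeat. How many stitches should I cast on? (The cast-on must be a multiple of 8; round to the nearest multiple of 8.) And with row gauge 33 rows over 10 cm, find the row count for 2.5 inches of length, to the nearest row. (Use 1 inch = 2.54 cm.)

Finished = 7 − 1.5 = 5.5 inches.
5.5 inches × 2.54 = 13.97 cm.
20/10 = 2 sts per cm; 13.97 × 2 = 27.94 sts.
Nearest multiple of 8 → 24.
2.5 inches = 6.35 cm; × 3.3 = 20.95 → 21 rows.

Cast on 24 stitches; work 21 rows.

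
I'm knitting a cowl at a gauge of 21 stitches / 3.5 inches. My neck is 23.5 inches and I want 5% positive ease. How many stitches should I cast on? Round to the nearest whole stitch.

Finished = 23.5 × 1.05 = 24.68 in.
21 / 3.5 = 6 sts per inch.
24.68 × 6 = 148.05 sts.
→ 148 sts.

CO 148 sts.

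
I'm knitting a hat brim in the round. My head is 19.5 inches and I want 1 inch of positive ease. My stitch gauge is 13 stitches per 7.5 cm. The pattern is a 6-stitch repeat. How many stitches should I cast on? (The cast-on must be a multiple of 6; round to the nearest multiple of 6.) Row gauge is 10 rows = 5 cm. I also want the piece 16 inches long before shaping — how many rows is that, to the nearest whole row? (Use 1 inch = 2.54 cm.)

Cast on 90 stitches; work 81 rows.

Finished = 19.5 + 1 = 20.5 inches.
20.5 inches × 2.54 = 52.07 cm.
13/7.5 = 1.733 sts per cm; 52.07 × 1.733 = 90.25 sts.
Nearest multiple of 6 → 90.
16 inches = 40.64 cm; × 2 = 81.28 → 81 rows.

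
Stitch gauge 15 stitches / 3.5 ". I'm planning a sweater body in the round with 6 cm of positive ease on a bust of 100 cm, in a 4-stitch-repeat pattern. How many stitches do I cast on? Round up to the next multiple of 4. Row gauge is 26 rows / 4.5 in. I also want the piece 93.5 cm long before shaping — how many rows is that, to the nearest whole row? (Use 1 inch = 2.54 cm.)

Finished = 100 + 6 = 106 cm.
106 cm × 1/2.54 = 41.73 inches.
15/3.5 = 4.286 sts per in; 41.73 × 4.286 = 178.85 sts.
Next multiple of 4 → 180.
93.5 cm = 36.81 inches; × 5.778 = 212.69 → 213 rows.

Cast on 180 stitches; work 213 rows.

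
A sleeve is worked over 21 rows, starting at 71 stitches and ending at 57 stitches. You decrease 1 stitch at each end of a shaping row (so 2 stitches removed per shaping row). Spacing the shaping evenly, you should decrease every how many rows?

Stitches to remove: |57 − 71| = 14.
Shaping rows needed: 14 / 2 = 7.
21 rows / 7 = every 3 rows.

Decrease every 3rd row.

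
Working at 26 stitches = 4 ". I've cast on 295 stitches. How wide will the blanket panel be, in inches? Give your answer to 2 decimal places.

26 stitches / 4 inch = 6.5 stitches per inch.
295 / 6.5 = 45.385 inches.

45.38 inches.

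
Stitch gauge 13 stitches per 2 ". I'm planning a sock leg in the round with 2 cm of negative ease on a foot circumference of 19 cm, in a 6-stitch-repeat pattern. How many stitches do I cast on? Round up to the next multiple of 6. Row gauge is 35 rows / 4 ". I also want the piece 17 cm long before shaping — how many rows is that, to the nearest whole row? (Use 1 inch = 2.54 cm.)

Finished = 19 − 2 = 17 cm.
17 cm × 1/2.54 = 6.69 inches.
13/2 = 6.5 sts per in; 6.69 × 6.5 = 43.50 sts.
Next multiple of 6 → 48.
17 cm = 6.69 inches; × 8.75 = 58.56 → 59 rows.

Cast on 48 stitches; work 59 rows.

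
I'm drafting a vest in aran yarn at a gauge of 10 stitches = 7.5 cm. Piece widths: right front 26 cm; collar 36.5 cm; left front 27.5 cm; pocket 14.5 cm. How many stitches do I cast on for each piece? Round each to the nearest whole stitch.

right front 35; collar 49; left front 37; pocket 19.

Rate = 10/7.5 = 1.333 sts per cm.
right front: 26 × 1.333 = 34.67 → 35.
collar: 36.5 × 1.333 = 48.67 → 49.
left front: 27.5 × 1.333 = 36.67 → 37.
pocket: 14.5 × 1.333 = 19.33 → 19.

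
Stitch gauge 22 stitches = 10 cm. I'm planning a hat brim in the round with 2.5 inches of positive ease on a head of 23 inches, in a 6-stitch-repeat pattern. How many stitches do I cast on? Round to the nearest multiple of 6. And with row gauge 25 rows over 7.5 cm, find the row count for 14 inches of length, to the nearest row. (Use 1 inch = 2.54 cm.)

Finished = 23 + 2.5 = 25.5 inches.
25.5 inches × 2.54 = 64.77 cm.
22/10 = 2.2 sts per cm; 64.77 × 2.2 = 142.49 sts.
Nearest multiple of 6 → 144.
14 inches = 35.56 cm; × 3.333 = 118.53 → 119 rows.

Cast on 144 stitches; work 119 rows.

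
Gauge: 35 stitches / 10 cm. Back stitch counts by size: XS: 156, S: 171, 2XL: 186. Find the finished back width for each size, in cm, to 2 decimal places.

XS 44.57 cm; S 48.86 cm; 2XL 53.14 cm.

35/10 = 3.5 sts per cm.
XS: 156 / 3.5 = 44.571 → 44.57 cm.
S: 171 / 3.5 = 48.857 → 48.86 cm.
2XL: 186 / 3.5 = 53.143 → 53.14 cm.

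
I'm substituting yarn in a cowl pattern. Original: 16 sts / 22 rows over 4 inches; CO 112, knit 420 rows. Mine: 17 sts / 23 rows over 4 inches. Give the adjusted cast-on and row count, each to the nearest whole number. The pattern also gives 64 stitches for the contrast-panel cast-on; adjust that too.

Cast on 119 stitches; work 439 rows; contrast-panel cast-on 68 stitches.

Stitches: 112 × 17/16 = 119.00 → 119.
Rows: 420 × 23/22 = 439.09 → 439.
contrast-panel cast-on: 64 × 17/16 = 68.00 → 68.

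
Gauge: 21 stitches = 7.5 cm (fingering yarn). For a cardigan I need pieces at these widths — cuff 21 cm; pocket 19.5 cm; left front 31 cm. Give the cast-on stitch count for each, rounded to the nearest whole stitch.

Rate = 21/7.5 = 2.8 sts per cm.
cuff: 21 × 2.8 = 58.80 → 59.
pocket: 19.5 × 2.8 = 54.60 → 55.
left front: 31 × 2.8 = 86.80 → 87.

cuff 59; pocket 55; left front 87.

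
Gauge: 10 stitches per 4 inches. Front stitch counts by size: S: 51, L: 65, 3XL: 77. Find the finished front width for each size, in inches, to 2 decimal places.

10/4 = 2.5 sts per in.
S: 51 / 2.5 = 20.400 → 20.40 in.
L: 65 / 2.5 = 26.000 → 26.00 in.
3XL: 77 / 2.5 = 30.800 → 30.80 in.

S 20.40 inches; L 26.00 inches; 3XL 30.80 inches.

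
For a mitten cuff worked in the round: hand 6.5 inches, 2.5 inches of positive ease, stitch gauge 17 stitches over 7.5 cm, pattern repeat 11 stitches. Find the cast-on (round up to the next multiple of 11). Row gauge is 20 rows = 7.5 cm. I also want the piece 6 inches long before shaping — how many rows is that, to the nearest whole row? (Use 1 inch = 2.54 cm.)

Finished = 6.5 + 2.5 = 9 inches.
9 inches × 2.54 = 22.86 cm.
17/7.5 = 2.267 sts per cm; 22.86 × 2.267 = 51.82 sts.
Next multiple of 11 → 55.
6 inches = 15.24 cm; × 2.667 = 40.64 → 41 rows.

Cast on 55 stitches; work 41 rows.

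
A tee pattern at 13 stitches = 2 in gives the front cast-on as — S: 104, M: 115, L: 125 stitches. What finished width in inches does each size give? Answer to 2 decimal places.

13/2 = 6.5 sts per in.
S: 104 / 6.5 = 16.000 → 16.00 in.
M: 115 / 6.5 = 17.692 → 17.69 in.
L: 125 / 6.5 = 19.231 → 19.23 in.

S 16.00 inches; M 17.69 inches; L 19.23 inches.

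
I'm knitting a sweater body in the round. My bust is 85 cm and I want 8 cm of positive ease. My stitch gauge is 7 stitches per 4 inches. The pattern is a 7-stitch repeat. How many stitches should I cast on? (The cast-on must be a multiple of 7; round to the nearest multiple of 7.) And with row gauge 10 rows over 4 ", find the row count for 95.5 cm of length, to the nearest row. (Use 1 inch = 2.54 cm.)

Cast on 63 stitches; work 94 rows.

Finished = 85 + 8 = 93 cm.
93 cm × 1/2.54 = 36.61 inches.
7/4 = 1.75 sts per in; 36.61 × 1.75 = 64.07 sts.
Nearest multiple of 7 → 63.
95.5 cm = 37.60 inches; × 2.5 = 94.00 → 94 rows.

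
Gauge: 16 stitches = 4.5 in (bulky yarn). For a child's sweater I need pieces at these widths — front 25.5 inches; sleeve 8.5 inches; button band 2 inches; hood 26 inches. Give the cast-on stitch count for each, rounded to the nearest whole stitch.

front 91; sleeve 30; button band 7; hood 92.

Rate = 16/4.5 = 3.556 sts per in.
front: 25.5 × 3.556 = 90.67 → 91.
sleeve: 8.5 × 3.556 = 30.22 → 30.
button band: 2 × 3.556 = 7.11 → 7.
hood: 26 × 3.556 = 92.44 → 92.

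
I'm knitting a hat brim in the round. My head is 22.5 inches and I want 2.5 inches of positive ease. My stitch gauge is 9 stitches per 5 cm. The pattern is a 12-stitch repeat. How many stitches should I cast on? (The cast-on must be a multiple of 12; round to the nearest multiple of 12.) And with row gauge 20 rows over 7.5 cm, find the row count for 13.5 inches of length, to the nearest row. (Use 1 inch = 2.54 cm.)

Cast on 120 stitches; work 91 rows.

Finished = 22.5 + 2.5 = 25 inches.
25 inches × 2.54 = 63.50 cm.
9/5 = 1.8 sts per cm; 63.50 × 1.8 = 114.30 sts.
Nearest multiple of 12 → 120.
13.5 inches = 34.29 cm; × 2.667 = 91.44 → 91 rows.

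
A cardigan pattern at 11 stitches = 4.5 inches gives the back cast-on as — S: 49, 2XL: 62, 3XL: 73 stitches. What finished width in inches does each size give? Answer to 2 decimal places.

S 20.05 inches; 2XL 25.36 inches; 3XL 29.86 inches.

11/4.5 = 2.444 sts per in.
S: 49 / 2.444 = 20.045 → 20.05 in.
2XL: 62 / 2.444 = 25.364 → 25.36 in.
3XL: 73 / 2.444 = 29.864 → 29.86 in.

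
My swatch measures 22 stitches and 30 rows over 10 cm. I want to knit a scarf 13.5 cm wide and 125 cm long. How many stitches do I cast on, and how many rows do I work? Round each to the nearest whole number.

Cast on 30 stitches and work 375 rows.

Stitch gauge = 22/10 = 2.2 sts/cm; 13.5 × 2.2 = 29.70 → 30 sts.
Row gauge = 30/10 = 3 rows/cm; 125 × 3 = 375.00 → 375 rows.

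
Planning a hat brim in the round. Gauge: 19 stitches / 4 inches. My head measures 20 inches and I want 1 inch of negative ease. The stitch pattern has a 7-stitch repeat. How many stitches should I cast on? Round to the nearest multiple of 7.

Finished = 20 − 1 = 19 inches.
19 / 4 = 4.75 sts/in.
19 × 4.75 = 90.25 sts.
Nearest multiple of 7: 91.

CO 91 sts.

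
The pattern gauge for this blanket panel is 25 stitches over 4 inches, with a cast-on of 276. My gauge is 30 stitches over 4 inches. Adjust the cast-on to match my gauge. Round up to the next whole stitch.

Cast on 332 stitches.

Scale factor = 30 / 25 = 1.200.
276 × 30 / 25 = 331.20 sts.
→ 332 sts.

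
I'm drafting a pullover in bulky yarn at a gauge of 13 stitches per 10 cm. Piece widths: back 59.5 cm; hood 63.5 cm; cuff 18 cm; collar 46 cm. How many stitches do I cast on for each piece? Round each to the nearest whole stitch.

Rate = 13/10 = 1.3 sts per cm.
back: 59.5 × 1.3 = 77.35 → 77.
hood: 63.5 × 1.3 = 82.55 → 83.
cuff: 18 × 1.3 = 23.40 → 23.
collar: 46 × 1.3 = 59.80 → 60.

back 77; hood 83; cuff 23; collar 60.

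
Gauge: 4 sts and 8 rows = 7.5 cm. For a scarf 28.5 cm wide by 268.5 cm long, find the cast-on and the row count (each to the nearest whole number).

Cast on 15 stitches and work 286 rows.

Stitch gauge = 4/7.5 = 0.533 sts/cm; 28.5 × 0.533 = 15.20 → 15 sts.
Row gauge = 8/7.5 = 1.067 rows/cm; 268.5 × 1.067 = 286.40 → 286 rows.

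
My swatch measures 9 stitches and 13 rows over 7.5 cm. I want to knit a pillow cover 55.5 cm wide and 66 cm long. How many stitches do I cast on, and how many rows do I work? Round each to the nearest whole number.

Stitch gauge = 9/7.5 = 1.2 sts/cm; 55.5 × 1.2 = 66.60 → 67 sts.
Row gauge = 13/7.5 = 1.733 rows/cm; 66 × 1.733 = 114.40 → 114 rows.

Cast on 67 stitches and work 114 rows.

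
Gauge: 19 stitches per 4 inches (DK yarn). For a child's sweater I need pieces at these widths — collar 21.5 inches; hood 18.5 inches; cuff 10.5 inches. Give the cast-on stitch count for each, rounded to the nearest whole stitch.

Rate = 19/4 = 4.75 sts per in.
collar: 21.5 × 4.75 = 102.12 → 102.
hood: 18.5 × 4.75 = 87.88 → 88.
cuff: 10.5 × 4.75 = 49.88 → 50.

collar 102; hood 88; cuff 50.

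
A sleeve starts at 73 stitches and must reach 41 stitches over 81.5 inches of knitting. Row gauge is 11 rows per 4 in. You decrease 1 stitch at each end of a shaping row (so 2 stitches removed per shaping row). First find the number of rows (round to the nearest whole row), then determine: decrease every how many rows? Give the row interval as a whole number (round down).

Decrease every 14th row.

Rows = 81.5 × 2.75 = 224.1 → 224 rows.
Stitches to remove: 32 → 16 shaping rows (at 2 st each).
224 / 16 = 14.00 → every 14 rows.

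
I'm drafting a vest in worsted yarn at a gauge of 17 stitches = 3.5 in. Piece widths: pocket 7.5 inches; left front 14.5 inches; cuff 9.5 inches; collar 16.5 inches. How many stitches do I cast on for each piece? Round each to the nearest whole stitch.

Rate = 17/3.5 = 4.857 sts per in.
pocket: 7.5 × 4.857 = 36.43 → 36.
left front: 14.5 × 4.857 = 70.43 → 70.
cuff: 9.5 × 4.857 = 46.14 → 46.
collar: 16.5 × 4.857 = 80.14 → 80.

pocket 36; left front 70; cuff 46; collar 80.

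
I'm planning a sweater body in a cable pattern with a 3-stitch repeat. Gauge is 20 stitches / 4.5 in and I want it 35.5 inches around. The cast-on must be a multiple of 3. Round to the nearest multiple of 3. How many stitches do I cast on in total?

Cast on 159 stitches.

20 / 4.5 = 4.444 sts per inch.
35.5 × 4.444 = 157.78 sts.
Nearest multiple of 3: 159.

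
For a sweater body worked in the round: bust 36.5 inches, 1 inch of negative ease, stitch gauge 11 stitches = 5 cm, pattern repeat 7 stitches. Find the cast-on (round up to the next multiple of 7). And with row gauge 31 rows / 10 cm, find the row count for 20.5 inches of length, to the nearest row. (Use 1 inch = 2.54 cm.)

Finished = 36.5 − 1 = 35.5 inches.
35.5 inches × 2.54 = 90.17 cm.
11/5 = 2.2 sts per cm; 90.17 × 2.2 = 198.37 sts.
Next multiple of 7 → 203.
20.5 inches = 52.07 cm; × 3.1 = 161.42 → 161 rows.

Cast on 203 stitches; work 161 rows.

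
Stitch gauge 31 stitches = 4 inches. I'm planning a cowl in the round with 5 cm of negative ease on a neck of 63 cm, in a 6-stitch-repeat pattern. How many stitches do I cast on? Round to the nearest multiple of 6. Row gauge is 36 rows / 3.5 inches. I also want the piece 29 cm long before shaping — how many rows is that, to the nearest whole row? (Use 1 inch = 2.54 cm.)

Cast on 174 stitches; work 117 rows.

Finished = 63 − 5 = 58 cm.
58 cm × 1/2.54 = 22.83 inches.
31/4 = 7.75 sts per in; 22.83 × 7.75 = 176.97 sts.
Nearest multiple of 6 → 174.
29 cm = 11.42 inches; × 10.286 = 117.44 → 117 rows.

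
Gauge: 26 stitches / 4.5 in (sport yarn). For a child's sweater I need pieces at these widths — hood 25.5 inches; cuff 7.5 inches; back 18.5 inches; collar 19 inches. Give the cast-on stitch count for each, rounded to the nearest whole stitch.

Rate = 26/4.5 = 5.778 sts per in.
hood: 25.5 × 5.778 = 147.33 → 147.
cuff: 7.5 × 5.778 = 43.33 → 43.
back: 18.5 × 5.778 = 106.89 → 107.
collar: 19 × 5.778 = 109.78 → 110.

hood 147; cuff 43; back 107; collar 110.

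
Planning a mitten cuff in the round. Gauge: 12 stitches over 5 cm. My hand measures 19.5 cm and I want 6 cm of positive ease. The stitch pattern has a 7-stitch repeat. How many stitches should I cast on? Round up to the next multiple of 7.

Finished = 19.5 + 6 = 25.5 cm.
12 / 5 = 2.4 sts/cm.
25.5 × 2.4 = 61.20 sts.
Next multiple of 7: 63.

63 stitches.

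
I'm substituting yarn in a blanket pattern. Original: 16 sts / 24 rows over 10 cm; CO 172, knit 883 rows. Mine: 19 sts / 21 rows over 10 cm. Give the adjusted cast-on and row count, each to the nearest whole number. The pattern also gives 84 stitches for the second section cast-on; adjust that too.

Stitches: 172 × 19/16 = 204.25 → 204.
Rows: 883 × 21/24 = 772.62 → 773.
second section cast-on: 84 × 19/16 = 99.75 → 100.

Cast on 204 stitches; work 773 rows; second section cast-on 100 stitches.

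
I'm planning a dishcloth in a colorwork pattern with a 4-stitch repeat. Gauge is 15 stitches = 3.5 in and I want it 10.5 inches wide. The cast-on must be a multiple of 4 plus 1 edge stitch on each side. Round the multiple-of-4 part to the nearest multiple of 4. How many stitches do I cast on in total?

15 / 3.5 = 4.286 sts per inch.
10.5 × 4.286 = 45.00 sts.
Less 2 edge sts → 43.00 for the repeat.
Nearest multiple of 4: 44.
Add back 2 edge sts → 46.

CO 46 sts.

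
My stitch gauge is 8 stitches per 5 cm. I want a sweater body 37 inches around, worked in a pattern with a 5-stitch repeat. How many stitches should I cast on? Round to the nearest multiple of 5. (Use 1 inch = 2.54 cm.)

150 stitches.

37 in = 37 × 2.54 = 93.98 cm.
8 / 5 = 1.6 sts/cm.
93.98 × 1.6 = 150.37 sts.
→ 150.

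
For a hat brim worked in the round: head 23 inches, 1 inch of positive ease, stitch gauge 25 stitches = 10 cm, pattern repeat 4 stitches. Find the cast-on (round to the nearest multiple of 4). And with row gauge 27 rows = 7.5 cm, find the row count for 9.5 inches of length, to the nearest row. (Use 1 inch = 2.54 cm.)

Cast on 152 stitches; work 87 rows.

Finished = 23 + 1 = 24 inches.
24 inches × 2.54 = 60.96 cm.
25/10 = 2.5 sts per cm; 60.96 × 2.5 = 152.40 sts.
Nearest multiple of 4 → 152.
9.5 inches = 24.13 cm; × 3.6 = 86.87 → 87 rows.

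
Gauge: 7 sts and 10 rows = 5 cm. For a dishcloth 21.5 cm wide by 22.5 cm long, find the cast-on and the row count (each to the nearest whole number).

Cast on 30 stitches and work 45 rows.

Stitch gauge = 7/5 = 1.4 sts/cm; 21.5 × 1.4 = 30.10 → 30 sts.
Row gauge = 10/5 = 2 rows/cm; 22.5 × 2 = 45.00 → 45 rows.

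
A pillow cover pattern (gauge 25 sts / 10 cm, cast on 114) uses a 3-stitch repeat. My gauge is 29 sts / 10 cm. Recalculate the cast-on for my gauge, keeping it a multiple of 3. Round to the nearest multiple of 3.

114 × 29 / 25 = 132.24.
Nearest multiple of 3: 132.

132 stitches.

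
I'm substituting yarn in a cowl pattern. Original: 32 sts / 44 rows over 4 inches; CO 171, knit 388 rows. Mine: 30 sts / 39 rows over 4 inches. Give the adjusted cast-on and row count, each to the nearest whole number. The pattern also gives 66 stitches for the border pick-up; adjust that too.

Stitches: 171 × 30/32 = 160.31 → 160.
Rows: 388 × 39/44 = 343.91 → 344.
border pick-up: 66 × 30/32 = 61.88 → 62.

Cast on 160 stitches; work 344 rows; border pick-up 62 stitches.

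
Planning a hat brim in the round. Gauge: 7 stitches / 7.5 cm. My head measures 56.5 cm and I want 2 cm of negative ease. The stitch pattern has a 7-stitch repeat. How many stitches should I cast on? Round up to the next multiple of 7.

56 stitches.

Finished = 56.5 − 2 = 54.5 cm.
7 / 7.5 = 0.933 sts/cm.
54.5 × 0.933 = 50.87 sts.
Next multiple of 7: 56.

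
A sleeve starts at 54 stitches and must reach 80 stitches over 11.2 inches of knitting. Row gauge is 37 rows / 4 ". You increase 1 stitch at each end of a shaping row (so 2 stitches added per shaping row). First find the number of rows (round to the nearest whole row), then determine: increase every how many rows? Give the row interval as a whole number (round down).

Rows = 11.2 × 9.25 = 103.6 → 104 rows.
Stitches to add: 26 → 13 shaping rows (at 2 st each).
104 / 13 = 8.00 → every 8 rows.

Increase every 8th row.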